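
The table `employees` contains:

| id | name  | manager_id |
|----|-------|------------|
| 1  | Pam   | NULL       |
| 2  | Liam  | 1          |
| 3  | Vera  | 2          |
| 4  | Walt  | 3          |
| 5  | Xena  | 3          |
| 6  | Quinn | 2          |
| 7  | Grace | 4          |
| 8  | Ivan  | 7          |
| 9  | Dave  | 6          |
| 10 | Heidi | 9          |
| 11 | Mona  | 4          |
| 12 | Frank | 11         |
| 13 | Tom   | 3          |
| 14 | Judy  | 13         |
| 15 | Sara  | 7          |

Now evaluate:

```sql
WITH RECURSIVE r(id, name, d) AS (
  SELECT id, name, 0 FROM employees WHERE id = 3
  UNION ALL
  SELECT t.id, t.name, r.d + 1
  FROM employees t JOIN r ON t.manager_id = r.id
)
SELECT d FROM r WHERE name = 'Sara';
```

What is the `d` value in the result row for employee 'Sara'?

3

Base: id=3 (Vera) at d 0.
Iteration 1: rows with manager_id in {3} -> Walt (id 4, d 1), Xena (id 5, d 1), Tom (id 13, d 1).
Iteration 2: rows with manager_id in {4,5,13} -> Grace (id 7, d 2), Mona (id 11, d 2), Judy (id 14, d 2).
Iteration 3: rows with manager_id in {7,11,14} -> Ivan (id 8, d 3), Frank (id 12, d 3), Sara (id 15, d 3).
Iteration 4: no rows with manager_id in {8,12,15}; recursion stops.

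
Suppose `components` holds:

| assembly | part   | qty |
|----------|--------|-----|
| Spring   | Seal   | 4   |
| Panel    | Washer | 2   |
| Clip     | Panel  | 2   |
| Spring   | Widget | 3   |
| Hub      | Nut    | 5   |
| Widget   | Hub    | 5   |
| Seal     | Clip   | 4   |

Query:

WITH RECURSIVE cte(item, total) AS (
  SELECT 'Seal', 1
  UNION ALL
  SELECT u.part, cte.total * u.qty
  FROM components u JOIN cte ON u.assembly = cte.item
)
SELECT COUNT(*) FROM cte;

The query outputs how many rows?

4

Base: (Seal, total=1).
Iteration 1: components of {Seal} -> Clip = 1*4 = 4.
Iteration 2: components of {Clip} -> Panel = 4*2 = 8.
Iteration 3: components of {Panel} -> Washer = 8*2 = 16.
Iteration 4: no further components; recursion stops.
Total rows emitted: 4.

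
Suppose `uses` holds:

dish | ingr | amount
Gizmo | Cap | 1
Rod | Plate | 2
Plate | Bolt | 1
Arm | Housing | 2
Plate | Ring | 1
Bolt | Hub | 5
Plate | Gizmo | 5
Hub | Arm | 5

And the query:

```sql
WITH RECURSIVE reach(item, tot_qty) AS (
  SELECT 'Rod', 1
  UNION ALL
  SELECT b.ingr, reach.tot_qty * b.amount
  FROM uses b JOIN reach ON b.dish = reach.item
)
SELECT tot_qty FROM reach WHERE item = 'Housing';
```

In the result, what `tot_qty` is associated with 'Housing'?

100

Base: (Rod, tot_qty=1).
Iteration 1: components of {Rod} -> Plate = 1*2 = 2.
Iteration 2: components of {Plate} -> Bolt = 2*1 = 2, Gizmo = 2*5 = 10, Ring = 2*1 = 2.
Iteration 3: components of {Bolt,Gizmo,Ring} -> Cap = 10*1 = 10, Hub = 2*5 = 10.
Iteration 4: components of {Cap,Hub} -> Arm = 10*5 = 50.
Iteration 5: components of {Arm} -> Housing = 50*2 = 100.
Iteration 6: no further components; recursion stops.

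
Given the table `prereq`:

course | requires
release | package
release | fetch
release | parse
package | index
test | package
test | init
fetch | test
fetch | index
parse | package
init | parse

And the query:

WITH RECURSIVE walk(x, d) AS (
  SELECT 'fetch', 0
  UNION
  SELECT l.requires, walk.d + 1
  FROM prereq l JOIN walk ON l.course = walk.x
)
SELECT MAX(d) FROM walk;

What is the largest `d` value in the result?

Base: (fetch, d=0).
Iteration 1: edges from {fetch} -> (index, d=1), (test, d=1).
Iteration 2: edges from {index,test} -> (init, d=2), (package, d=2).
Iteration 3: edges from {init,package} -> (index, d=3), (parse, d=3).
Iteration 4: edges from {index,parse} -> (package, d=4).
Iteration 5: edges from {package} -> (index, d=5).
Iteration 6: no outgoing edges from {index}; recursion stops.
d values: 0, 1, 1, 2, 2, 3, 3, 4, 5; the maximum is 5.

5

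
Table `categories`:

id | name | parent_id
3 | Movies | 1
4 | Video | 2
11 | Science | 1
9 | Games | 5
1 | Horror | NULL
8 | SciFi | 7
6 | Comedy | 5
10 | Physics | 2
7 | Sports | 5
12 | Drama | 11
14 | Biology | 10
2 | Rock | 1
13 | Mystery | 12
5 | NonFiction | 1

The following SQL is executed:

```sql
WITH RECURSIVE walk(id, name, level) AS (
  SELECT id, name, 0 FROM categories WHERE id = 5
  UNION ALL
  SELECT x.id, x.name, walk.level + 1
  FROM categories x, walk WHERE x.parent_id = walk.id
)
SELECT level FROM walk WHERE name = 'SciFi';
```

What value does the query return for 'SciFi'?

Base: id=5 (NonFiction) at level 0.
Iteration 1: rows with parent_id in {5} -> Comedy (id 6, level 1), Sports (id 7, level 1), Games (id 9, level 1).
Iteration 2: rows with parent_id in {6,7,9} -> SciFi (id 8, level 2).
Iteration 3: no rows with parent_id in {8}; recursion stops.

2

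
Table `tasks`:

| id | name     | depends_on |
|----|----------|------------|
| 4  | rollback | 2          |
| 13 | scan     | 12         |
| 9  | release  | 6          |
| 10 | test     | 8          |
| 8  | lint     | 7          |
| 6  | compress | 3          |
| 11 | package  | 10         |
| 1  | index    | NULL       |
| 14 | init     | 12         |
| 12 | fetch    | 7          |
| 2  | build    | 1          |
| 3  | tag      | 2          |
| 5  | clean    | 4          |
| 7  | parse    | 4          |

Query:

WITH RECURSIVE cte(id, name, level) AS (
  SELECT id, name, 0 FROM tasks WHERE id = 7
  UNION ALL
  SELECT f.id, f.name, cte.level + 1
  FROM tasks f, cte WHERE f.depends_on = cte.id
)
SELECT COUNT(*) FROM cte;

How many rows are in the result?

7

Base: id=7 (parse) at level 0.
Iteration 1: rows with depends_on in {7} -> lint (id 8, level 1), fetch (id 12, level 1).
Iteration 2: rows with depends_on in {8,12} -> test (id 10, level 2), scan (id 13, level 2), init (id 14, level 2).
Iteration 3: rows with depends_on in {10,13,14} -> package (id 11, level 3).
Iteration 4: no rows with depends_on in {11}; recursion stops.
Total rows emitted: 7.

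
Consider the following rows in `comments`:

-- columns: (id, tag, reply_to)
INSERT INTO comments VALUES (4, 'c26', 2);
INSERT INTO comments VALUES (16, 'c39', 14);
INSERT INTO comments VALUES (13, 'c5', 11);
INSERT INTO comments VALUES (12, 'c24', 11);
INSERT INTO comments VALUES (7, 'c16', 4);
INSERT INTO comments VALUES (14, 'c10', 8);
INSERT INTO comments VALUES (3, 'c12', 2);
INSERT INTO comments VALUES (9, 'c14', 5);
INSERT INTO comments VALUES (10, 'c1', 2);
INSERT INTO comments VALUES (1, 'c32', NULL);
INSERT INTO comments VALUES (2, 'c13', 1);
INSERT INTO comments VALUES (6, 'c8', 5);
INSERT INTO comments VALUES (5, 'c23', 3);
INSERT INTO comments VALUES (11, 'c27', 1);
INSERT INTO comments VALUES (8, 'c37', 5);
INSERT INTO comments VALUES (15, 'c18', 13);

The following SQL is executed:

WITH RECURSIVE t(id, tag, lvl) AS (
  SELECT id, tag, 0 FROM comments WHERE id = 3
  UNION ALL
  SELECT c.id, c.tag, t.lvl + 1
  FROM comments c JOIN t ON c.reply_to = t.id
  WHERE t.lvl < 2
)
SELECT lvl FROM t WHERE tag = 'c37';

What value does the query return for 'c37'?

2

Base: id=3 (c12) at lvl 0.
Iteration 1: rows with reply_to in {3} -> c23 (id 5, lvl 1).
Iteration 2: rows with reply_to in {5} -> c8 (id 6, lvl 2), c37 (id 8, lvl 2), c14 (id 9, lvl 2).
Iteration 3: lvl < 2 fails for all current rows; recursion stops.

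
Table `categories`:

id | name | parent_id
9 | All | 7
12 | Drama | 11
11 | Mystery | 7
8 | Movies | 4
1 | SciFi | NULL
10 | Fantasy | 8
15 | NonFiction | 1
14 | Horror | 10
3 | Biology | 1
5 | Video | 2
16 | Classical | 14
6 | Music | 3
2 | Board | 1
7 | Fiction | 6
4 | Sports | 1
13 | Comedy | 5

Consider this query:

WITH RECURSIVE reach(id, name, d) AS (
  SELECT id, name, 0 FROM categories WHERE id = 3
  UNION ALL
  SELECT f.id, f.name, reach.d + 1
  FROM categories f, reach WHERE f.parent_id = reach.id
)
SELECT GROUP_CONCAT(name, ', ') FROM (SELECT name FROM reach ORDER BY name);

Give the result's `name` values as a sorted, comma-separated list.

All, Biology, Drama, Fiction, Music, Mystery

Base: id=3 (Biology) at d 0.
Iteration 1: rows with parent_id in {3} -> Music (id 6, d 1).
Iteration 2: rows with parent_id in {6} -> Fiction (id 7, d 2).
Iteration 3: rows with parent_id in {7} -> All (id 9, d 3), Mystery (id 11, d 3).
Iteration 4: rows with parent_id in {9,11} -> Drama (id 12, d 4).
Iteration 5: no rows with parent_id in {12}; recursion stops.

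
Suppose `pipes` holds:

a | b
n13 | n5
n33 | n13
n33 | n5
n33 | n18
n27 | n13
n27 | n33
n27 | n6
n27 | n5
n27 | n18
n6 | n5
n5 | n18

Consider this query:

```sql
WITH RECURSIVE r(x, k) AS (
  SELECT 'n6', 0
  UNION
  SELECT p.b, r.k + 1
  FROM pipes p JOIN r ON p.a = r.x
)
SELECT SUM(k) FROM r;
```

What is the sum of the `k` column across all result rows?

Base: (n6, k=0).
Iteration 1: edges from {n6} -> (n5, k=1).
Iteration 2: edges from {n5} -> (n18, k=2).
Iteration 3: no outgoing edges from {n18}; recursion stops.
SUM(k) = 0 + 1 + 2 = 3.

3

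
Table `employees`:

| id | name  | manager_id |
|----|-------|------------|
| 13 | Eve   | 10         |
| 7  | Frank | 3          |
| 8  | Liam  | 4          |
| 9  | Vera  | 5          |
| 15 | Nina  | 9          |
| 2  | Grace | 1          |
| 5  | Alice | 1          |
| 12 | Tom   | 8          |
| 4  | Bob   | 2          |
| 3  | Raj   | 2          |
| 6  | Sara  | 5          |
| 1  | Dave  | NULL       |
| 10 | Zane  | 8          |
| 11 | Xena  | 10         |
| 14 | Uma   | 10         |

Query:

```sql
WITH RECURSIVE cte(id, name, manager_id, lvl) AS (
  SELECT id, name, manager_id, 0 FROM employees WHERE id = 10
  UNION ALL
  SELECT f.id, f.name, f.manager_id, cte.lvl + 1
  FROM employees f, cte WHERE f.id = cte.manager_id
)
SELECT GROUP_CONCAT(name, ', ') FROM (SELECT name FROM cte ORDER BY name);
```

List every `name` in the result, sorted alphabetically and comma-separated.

Base: id=10 (Zane), manager_id=8, lvl 0.
Iteration 1: join on id=8 -> Liam (id 8, manager_id=4, lvl 1).
Iteration 2: join on id=4 -> Bob (id 4, manager_id=2, lvl 2).
Iteration 3: join on id=2 -> Grace (id 2, manager_id=1, lvl 3).
Iteration 4: join on id=1 -> Dave (id 1, manager_id=NULL, lvl 4).
Iteration 5: manager_id is NULL; no match; recursion stops.

Bob, Dave, Grace, Liam, Zane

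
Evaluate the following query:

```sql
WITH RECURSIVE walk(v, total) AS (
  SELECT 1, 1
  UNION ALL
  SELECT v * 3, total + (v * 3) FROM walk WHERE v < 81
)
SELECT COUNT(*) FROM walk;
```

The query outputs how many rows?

5

Base: v=1, total=1.
Iteration 1: 1 < 81 holds -> v = 1 * 3 = 3, total = 1 + 3 = 4.
Iteration 2: 3 < 81 holds -> v = 3 * 3 = 9, total = 4 + 9 = 13.
Iteration 3: 9 < 81 holds -> v = 9 * 3 = 27, total = 13 + 27 = 40.
Iteration 4: 27 < 81 holds -> v = 27 * 3 = 81, total = 40 + 81 = 121.
Iteration 5: 81 < 81 fails; recursion stops.
Total rows emitted: 5.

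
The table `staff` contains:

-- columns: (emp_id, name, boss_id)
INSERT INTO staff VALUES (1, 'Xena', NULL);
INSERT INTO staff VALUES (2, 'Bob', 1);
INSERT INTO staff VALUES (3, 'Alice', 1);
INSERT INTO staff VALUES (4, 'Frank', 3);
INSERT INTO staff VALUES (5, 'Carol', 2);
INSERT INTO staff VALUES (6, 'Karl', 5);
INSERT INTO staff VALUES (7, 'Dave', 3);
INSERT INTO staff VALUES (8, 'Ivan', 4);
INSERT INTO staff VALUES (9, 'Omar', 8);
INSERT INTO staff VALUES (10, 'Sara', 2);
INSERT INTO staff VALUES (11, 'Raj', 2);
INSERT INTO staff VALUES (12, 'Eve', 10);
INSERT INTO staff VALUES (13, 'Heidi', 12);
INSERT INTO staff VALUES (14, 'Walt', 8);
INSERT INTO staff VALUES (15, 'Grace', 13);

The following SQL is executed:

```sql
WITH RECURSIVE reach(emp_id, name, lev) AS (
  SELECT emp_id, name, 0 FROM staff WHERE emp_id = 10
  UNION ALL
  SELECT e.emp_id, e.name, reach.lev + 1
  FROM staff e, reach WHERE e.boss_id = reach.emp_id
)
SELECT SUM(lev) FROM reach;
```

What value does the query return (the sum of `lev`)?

6

Base: emp_id=10 (Sara) at lev 0.
Iteration 1: rows with boss_id in {10} -> Eve (id 12, lev 1).
Iteration 2: rows with boss_id in {12} -> Heidi (id 13, lev 2).
Iteration 3: rows with boss_id in {13} -> Grace (id 15, lev 3).
Iteration 4: no rows with boss_id in {15}; recursion stops.
SUM(lev) = 0 + 1 + 2 + 3 = 6.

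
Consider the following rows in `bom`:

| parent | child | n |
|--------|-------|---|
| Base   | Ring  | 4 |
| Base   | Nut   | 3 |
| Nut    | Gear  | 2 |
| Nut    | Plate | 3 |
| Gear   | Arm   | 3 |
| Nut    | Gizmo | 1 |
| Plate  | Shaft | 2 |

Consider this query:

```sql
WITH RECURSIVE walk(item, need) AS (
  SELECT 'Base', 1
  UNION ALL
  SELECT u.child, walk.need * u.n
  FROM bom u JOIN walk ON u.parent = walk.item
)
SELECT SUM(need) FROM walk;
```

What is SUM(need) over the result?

Base: (Base, need=1).
Iteration 1: components of {Base} -> Nut = 1*3 = 3, Ring = 1*4 = 4.
Iteration 2: components of {Nut,Ring} -> Gear = 3*2 = 6, Gizmo = 3*1 = 3, Plate = 3*3 = 9.
Iteration 3: components of {Gear,Gizmo,Plate} -> Arm = 6*3 = 18, Shaft = 9*2 = 18.
Iteration 4: no further components; recursion stops.
SUM(need) = 1 + 4 + 3 + 6 + 9 + 3 + 18 + 18 = 62.

62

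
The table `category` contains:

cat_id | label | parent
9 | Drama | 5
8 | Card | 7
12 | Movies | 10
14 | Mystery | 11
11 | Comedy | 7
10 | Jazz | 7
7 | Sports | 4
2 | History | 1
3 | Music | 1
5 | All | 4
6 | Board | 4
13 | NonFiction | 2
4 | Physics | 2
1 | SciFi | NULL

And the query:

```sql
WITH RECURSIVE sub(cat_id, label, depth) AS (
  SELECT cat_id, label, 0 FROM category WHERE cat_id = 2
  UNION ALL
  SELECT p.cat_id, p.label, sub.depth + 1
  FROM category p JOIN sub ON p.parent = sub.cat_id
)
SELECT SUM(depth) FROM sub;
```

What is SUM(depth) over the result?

Base: cat_id=2 (History) at depth 0.
Iteration 1: rows with parent in {2} -> Physics (id 4, depth 1), NonFiction (id 13, depth 1).
Iteration 2: rows with parent in {4,13} -> All (id 5, depth 2), Board (id 6, depth 2), Sports (id 7, depth 2).
Iteration 3: rows with parent in {5,6,7} -> Card (id 8, depth 3), Drama (id 9, depth 3), Jazz (id 10, depth 3), Comedy (id 11, depth 3).
Iteration 4: rows with parent in {8,9,10,11} -> Movies (id 12, depth 4), Mystery (id 14, depth 4).
Iteration 5: no rows with parent in {12,14}; recursion stops.
SUM(depth) = 0 + 1 + 1 + 2 + 2 + 2 + 3 + 3 + 3 + 3 + 4 + 4 = 28.

28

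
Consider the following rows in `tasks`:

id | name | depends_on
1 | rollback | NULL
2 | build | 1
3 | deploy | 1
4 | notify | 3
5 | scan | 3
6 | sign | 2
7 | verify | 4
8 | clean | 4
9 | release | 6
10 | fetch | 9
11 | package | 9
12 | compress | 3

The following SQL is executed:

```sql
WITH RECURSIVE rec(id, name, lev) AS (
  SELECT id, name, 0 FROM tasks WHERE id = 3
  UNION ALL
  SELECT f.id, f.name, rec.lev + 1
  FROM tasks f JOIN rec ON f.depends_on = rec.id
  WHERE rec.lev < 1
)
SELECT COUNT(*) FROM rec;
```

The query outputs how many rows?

Base: id=3 (deploy) at lev 0.
Iteration 1: rows with depends_on in {3} -> notify (id 4, lev 1), scan (id 5, lev 1), compress (id 12, lev 1).
Iteration 2: lev < 1 fails for all current rows; recursion stops.
Total rows emitted: 4.

4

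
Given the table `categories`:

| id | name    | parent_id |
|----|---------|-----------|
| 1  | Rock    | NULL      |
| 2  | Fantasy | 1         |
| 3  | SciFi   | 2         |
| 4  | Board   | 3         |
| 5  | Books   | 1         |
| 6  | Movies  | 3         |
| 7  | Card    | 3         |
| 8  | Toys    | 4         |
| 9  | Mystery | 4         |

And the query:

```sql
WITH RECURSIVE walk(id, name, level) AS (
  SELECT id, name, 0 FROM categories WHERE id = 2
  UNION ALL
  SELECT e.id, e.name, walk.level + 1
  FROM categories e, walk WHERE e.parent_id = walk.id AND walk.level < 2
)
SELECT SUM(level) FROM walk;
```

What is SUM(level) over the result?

Base: id=2 (Fantasy) at level 0.
Iteration 1: rows with parent_id in {2} -> SciFi (id 3, level 1).
Iteration 2: rows with parent_id in {3} -> Board (id 4, level 2), Movies (id 6, level 2), Card (id 7, level 2).
Iteration 3: level < 2 fails for all current rows; recursion stops.
SUM(level) = 0 + 1 + 2 + 2 + 2 = 7.

7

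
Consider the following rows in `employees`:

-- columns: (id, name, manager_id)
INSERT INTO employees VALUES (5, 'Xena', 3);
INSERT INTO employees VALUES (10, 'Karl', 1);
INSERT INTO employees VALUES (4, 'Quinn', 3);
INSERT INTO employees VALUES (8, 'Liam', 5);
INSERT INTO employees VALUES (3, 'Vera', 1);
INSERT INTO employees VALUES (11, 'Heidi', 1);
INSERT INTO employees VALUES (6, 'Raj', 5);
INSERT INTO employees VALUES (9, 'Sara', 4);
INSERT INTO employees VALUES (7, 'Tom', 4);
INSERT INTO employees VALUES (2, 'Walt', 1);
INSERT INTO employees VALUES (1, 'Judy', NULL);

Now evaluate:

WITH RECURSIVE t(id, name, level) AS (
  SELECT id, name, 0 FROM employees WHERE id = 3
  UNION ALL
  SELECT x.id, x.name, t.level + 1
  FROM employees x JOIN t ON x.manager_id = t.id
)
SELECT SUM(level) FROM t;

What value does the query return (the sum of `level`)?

Base: id=3 (Vera) at level 0.
Iteration 1: rows with manager_id in {3} -> Quinn (id 4, level 1), Xena (id 5, level 1).
Iteration 2: rows with manager_id in {4,5} -> Raj (id 6, level 2), Tom (id 7, level 2), Liam (id 8, level 2), Sara (id 9, level 2).
Iteration 3: no rows with manager_id in {6,7,8,9}; recursion stops.
SUM(level) = 0 + 1 + 1 + 2 + 2 + 2 + 2 = 10.

10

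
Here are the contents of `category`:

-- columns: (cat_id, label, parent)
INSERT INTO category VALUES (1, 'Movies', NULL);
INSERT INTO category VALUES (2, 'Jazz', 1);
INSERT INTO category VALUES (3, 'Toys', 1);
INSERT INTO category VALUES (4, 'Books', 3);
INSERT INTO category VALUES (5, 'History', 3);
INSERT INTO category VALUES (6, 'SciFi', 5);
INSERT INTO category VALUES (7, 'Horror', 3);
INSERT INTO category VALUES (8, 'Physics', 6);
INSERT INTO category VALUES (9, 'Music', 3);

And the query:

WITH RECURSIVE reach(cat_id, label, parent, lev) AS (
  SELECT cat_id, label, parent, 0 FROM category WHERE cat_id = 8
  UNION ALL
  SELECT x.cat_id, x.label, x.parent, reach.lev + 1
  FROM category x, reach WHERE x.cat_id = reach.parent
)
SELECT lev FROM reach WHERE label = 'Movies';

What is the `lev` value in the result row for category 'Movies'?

Base: cat_id=8 (Physics), parent=6, lev 0.
Iteration 1: join on cat_id=6 -> SciFi (id 6, parent=5, lev 1).
Iteration 2: join on cat_id=5 -> History (id 5, parent=3, lev 2).
Iteration 3: join on cat_id=3 -> Toys (id 3, parent=1, lev 3).
Iteration 4: join on cat_id=1 -> Movies (id 1, parent=NULL, lev 4).
Iteration 5: parent is NULL; no match; recursion stops.

4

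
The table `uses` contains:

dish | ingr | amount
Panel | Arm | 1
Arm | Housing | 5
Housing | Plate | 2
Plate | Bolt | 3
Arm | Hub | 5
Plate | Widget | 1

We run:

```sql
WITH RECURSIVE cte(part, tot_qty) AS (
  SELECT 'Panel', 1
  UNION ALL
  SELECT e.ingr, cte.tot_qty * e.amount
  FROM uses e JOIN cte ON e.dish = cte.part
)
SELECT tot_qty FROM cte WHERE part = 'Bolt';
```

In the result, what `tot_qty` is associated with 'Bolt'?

30

Base: (Panel, tot_qty=1).
Iteration 1: components of {Panel} -> Arm = 1*1 = 1.
Iteration 2: components of {Arm} -> Housing = 1*5 = 5, Hub = 1*5 = 5.
Iteration 3: components of {Housing,Hub} -> Plate = 5*2 = 10.
Iteration 4: components of {Plate} -> Bolt = 10*3 = 30, Widget = 10*1 = 10.
Iteration 5: no further components; recursion stops.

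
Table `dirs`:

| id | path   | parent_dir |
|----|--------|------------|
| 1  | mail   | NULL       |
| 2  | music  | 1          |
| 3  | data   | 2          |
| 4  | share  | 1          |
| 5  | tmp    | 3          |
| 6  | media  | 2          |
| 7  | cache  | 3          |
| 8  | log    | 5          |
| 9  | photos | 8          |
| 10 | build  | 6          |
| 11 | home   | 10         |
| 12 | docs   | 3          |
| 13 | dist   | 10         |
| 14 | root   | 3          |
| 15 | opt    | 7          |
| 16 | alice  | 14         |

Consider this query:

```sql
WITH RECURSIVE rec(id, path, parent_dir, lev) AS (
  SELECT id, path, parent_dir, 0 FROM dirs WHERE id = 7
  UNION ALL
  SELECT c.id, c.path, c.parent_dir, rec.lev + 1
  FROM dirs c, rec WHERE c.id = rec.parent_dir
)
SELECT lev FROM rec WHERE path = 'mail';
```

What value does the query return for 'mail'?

3

Base: id=7 (cache), parent_dir=3, lev 0.
Iteration 1: join on id=3 -> data (id 3, parent_dir=2, lev 1).
Iteration 2: join on id=2 -> music (id 2, parent_dir=1, lev 2).
Iteration 3: join on id=1 -> mail (id 1, parent_dir=NULL, lev 3).
Iteration 4: parent_dir is NULL; no match; recursion stops.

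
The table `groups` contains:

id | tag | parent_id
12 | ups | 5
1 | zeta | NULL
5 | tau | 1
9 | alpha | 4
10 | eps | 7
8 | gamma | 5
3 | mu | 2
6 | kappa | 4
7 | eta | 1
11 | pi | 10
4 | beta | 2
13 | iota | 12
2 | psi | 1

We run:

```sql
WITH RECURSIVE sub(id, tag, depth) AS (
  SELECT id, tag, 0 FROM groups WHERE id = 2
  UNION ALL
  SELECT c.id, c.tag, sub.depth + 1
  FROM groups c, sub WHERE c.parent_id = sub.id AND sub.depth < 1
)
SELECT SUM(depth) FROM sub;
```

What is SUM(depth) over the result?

Base: id=2 (psi) at depth 0.
Iteration 1: rows with parent_id in {2} -> mu (id 3, depth 1), beta (id 4, depth 1).
Iteration 2: depth < 1 fails for all current rows; recursion stops.
SUM(depth) = 0 + 1 + 1 = 2.

2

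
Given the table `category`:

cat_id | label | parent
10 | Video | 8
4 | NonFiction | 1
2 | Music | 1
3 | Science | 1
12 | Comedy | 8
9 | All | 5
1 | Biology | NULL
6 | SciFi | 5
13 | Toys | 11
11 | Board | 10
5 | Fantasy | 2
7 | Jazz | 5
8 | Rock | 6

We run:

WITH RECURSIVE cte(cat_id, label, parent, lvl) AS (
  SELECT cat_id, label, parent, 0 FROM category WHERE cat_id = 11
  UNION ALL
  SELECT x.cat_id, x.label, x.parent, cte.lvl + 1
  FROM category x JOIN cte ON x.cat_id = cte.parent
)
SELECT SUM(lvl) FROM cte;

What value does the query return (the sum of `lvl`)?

Base: cat_id=11 (Board), parent=10, lvl 0.
Iteration 1: join on cat_id=10 -> Video (id 10, parent=8, lvl 1).
Iteration 2: join on cat_id=8 -> Rock (id 8, parent=6, lvl 2).
Iteration 3: join on cat_id=6 -> SciFi (id 6, parent=5, lvl 3).
Iteration 4: join on cat_id=5 -> Fantasy (id 5, parent=2, lvl 4).
Iteration 5: join on cat_id=2 -> Music (id 2, parent=1, lvl 5).
Iteration 6: join on cat_id=1 -> Biology (id 1, parent=NULL, lvl 6).
Iteration 7: parent is NULL; no match; recursion stops.
SUM(lvl) = 0 + 1 + 2 + 3 + 4 + 5 + 6 = 21.

21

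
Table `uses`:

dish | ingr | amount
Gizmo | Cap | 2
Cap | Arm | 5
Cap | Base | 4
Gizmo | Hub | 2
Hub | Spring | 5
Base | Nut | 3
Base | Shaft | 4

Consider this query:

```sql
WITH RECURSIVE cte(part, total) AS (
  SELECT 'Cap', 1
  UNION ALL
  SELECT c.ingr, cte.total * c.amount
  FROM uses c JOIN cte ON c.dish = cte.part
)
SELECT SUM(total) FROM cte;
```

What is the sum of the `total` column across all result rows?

38

Base: (Cap, total=1).
Iteration 1: components of {Cap} -> Arm = 1*5 = 5, Base = 1*4 = 4.
Iteration 2: components of {Arm,Base} -> Nut = 4*3 = 12, Shaft = 4*4 = 16.
Iteration 3: no further components; recursion stops.
SUM(total) = 1 + 5 + 4 + 12 + 16 = 38.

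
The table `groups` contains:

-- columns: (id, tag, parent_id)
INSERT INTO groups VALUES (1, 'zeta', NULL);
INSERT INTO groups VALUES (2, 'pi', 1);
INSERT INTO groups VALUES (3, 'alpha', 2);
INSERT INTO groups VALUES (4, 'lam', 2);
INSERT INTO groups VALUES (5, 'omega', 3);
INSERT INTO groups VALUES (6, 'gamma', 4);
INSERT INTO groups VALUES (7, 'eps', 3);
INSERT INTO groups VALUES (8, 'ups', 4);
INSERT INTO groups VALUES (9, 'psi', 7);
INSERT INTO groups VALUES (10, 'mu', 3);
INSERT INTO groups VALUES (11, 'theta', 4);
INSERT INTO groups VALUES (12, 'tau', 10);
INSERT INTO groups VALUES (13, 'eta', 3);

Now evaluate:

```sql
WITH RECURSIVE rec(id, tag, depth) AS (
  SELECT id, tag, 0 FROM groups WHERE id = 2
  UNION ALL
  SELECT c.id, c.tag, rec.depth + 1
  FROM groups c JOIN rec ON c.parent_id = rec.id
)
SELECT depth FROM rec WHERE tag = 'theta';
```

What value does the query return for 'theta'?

2

Base: id=2 (pi) at depth 0.
Iteration 1: rows with parent_id in {2} -> alpha (id 3, depth 1), lam (id 4, depth 1).
Iteration 2: rows with parent_id in {3,4} -> omega (id 5, depth 2), gamma (id 6, depth 2), eps (id 7, depth 2), ups (id 8, depth 2), mu (id 10, depth 2), theta (id 11, depth 2), eta (id 13, depth 2).
Iteration 3: rows with parent_id in {5,6,7,8,10,11,13} -> psi (id 9, depth 3), tau (id 12, depth 3).
Iteration 4: no rows with parent_id in {9,12}; recursion stops.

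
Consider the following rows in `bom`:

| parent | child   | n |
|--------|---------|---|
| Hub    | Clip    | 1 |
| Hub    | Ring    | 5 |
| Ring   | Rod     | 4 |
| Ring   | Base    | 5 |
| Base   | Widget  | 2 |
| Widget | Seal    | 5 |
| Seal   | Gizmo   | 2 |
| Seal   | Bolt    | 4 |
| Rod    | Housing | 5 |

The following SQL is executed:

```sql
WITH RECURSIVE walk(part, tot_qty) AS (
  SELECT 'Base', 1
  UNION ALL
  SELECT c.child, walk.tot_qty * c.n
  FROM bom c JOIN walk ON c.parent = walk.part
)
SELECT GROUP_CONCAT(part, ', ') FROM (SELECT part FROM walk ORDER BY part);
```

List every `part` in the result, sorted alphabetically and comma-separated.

Base: (Base, tot_qty=1).
Iteration 1: components of {Base} -> Widget = 1*2 = 2.
Iteration 2: components of {Widget} -> Seal = 2*5 = 10.
Iteration 3: components of {Seal} -> Bolt = 10*4 = 40, Gizmo = 10*2 = 20.
Iteration 4: no further components; recursion stops.

Base, Bolt, Gizmo, Seal, Widget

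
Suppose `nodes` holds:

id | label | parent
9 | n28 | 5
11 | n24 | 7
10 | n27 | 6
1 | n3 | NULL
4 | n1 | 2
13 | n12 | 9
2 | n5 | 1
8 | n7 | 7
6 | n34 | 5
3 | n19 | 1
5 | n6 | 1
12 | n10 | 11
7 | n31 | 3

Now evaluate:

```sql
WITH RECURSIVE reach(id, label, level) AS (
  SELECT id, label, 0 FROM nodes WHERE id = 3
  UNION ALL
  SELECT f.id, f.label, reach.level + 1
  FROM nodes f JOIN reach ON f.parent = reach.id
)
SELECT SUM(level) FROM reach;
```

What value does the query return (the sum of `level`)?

Base: id=3 (n19) at level 0.
Iteration 1: rows with parent in {3} -> n31 (id 7, level 1).
Iteration 2: rows with parent in {7} -> n7 (id 8, level 2), n24 (id 11, level 2).
Iteration 3: rows with parent in {8,11} -> n10 (id 12, level 3).
Iteration 4: no rows with parent in {12}; recursion stops.
SUM(level) = 0 + 1 + 2 + 2 + 3 = 8.

8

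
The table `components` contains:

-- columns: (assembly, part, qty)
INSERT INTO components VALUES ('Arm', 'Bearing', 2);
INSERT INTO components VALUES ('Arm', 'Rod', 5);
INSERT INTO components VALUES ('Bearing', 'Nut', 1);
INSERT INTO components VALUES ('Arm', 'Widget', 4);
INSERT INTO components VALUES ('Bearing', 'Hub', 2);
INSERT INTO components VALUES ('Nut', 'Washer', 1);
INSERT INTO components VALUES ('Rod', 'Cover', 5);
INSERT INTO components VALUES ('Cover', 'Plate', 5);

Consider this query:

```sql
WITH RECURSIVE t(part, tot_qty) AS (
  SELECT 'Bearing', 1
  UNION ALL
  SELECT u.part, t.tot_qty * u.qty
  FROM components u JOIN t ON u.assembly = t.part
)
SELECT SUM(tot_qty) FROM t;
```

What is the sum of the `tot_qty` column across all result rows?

Base: (Bearing, tot_qty=1).
Iteration 1: components of {Bearing} -> Hub = 1*2 = 2, Nut = 1*1 = 1.
Iteration 2: components of {Hub,Nut} -> Washer = 1*1 = 1.
Iteration 3: no further components; recursion stops.
SUM(tot_qty) = 1 + 1 + 2 + 1 = 5.

5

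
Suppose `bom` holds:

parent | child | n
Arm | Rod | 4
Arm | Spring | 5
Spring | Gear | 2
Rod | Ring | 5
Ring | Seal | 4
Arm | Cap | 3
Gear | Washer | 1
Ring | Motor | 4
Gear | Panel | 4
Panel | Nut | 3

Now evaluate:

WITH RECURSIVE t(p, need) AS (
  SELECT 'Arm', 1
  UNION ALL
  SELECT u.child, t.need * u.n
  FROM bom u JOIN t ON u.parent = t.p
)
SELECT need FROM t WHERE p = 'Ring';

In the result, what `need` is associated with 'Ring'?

20

Base: (Arm, need=1).
Iteration 1: components of {Arm} -> Cap = 1*3 = 3, Rod = 1*4 = 4, Spring = 1*5 = 5.
Iteration 2: components of {Cap,Rod,Spring} -> Gear = 5*2 = 10, Ring = 4*5 = 20.
Iteration 3: components of {Gear,Ring} -> Motor = 20*4 = 80, Panel = 10*4 = 40, Seal = 20*4 = 80, Washer = 10*1 = 10.
Iteration 4: components of {Motor,Panel,Seal,Washer} -> Nut = 40*3 = 120.
Iteration 5: no further components; recursion stops.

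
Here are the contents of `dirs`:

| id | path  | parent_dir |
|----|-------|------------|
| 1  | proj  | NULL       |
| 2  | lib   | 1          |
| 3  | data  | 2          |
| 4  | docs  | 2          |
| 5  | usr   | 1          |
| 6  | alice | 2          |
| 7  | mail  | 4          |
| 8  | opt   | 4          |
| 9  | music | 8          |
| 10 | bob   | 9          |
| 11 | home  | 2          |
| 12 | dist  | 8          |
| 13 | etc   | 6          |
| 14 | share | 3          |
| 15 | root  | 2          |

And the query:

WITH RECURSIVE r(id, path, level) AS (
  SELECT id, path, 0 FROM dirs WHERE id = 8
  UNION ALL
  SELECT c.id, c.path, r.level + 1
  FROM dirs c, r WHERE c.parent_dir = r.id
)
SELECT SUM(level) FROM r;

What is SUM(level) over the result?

4

Base: id=8 (opt) at level 0.
Iteration 1: rows with parent_dir in {8} -> music (id 9, level 1), dist (id 12, level 1).
Iteration 2: rows with parent_dir in {9,12} -> bob (id 10, level 2).
Iteration 3: no rows with parent_dir in {10}; recursion stops.
SUM(level) = 0 + 1 + 1 + 2 = 4.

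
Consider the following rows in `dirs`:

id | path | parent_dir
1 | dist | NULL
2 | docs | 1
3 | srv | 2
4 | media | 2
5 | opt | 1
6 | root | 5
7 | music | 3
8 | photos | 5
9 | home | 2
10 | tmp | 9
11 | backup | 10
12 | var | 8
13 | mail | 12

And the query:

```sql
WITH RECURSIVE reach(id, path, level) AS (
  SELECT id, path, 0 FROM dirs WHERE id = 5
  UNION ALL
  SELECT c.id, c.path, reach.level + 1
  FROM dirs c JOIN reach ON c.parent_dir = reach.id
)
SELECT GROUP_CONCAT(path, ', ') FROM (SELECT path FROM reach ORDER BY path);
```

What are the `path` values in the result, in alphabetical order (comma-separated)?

mail, opt, photos, root, var

Base: id=5 (opt) at level 0.
Iteration 1: rows with parent_dir in {5} -> root (id 6, level 1), photos (id 8, level 1).
Iteration 2: rows with parent_dir in {6,8} -> var (id 12, level 2).
Iteration 3: rows with parent_dir in {12} -> mail (id 13, level 3).
Iteration 4: no rows with parent_dir in {13}; recursion stops.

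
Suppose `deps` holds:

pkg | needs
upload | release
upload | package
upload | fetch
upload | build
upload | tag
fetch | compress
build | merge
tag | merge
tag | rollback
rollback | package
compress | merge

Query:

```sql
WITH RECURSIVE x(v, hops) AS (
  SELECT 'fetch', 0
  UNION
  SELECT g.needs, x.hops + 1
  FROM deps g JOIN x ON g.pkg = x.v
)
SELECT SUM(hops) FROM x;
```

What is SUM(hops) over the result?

3

Base: (fetch, hops=0).
Iteration 1: edges from {fetch} -> (compress, hops=1).
Iteration 2: edges from {compress} -> (merge, hops=2).
Iteration 3: no outgoing edges from {merge}; recursion stops.
SUM(hops) = 0 + 1 + 2 = 3.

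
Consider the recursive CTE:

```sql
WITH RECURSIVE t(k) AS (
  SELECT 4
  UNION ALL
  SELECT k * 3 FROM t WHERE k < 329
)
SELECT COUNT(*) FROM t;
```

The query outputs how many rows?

6

Base: k=4.
Iteration 1: 4 < 329 holds -> k = 4 * 3 = 12.
Iteration 2: 12 < 329 holds -> k = 12 * 3 = 36.
Iteration 3: 36 < 329 holds -> k = 36 * 3 = 108.
Iteration 4: 108 < 329 holds -> k = 108 * 3 = 324.
Iteration 5: 324 < 329 holds -> k = 324 * 3 = 972.
Iteration 6: 972 < 329 fails; recursion stops.
Total rows emitted: 6.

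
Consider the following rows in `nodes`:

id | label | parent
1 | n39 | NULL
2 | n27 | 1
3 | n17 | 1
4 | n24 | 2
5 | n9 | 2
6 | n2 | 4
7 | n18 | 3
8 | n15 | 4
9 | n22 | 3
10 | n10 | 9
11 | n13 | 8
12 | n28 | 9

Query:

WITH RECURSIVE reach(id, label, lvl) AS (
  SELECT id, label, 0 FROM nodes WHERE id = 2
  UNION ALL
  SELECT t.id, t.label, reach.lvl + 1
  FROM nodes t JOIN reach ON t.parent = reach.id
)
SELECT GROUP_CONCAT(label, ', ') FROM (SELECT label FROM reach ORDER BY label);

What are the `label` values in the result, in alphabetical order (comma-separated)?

n13, n15, n2, n24, n27, n9

Base: id=2 (n27) at lvl 0.
Iteration 1: rows with parent in {2} -> n24 (id 4, lvl 1), n9 (id 5, lvl 1).
Iteration 2: rows with parent in {4,5} -> n2 (id 6, lvl 2), n15 (id 8, lvl 2).
Iteration 3: rows with parent in {6,8} -> n13 (id 11, lvl 3).
Iteration 4: no rows with parent in {11}; recursion stops.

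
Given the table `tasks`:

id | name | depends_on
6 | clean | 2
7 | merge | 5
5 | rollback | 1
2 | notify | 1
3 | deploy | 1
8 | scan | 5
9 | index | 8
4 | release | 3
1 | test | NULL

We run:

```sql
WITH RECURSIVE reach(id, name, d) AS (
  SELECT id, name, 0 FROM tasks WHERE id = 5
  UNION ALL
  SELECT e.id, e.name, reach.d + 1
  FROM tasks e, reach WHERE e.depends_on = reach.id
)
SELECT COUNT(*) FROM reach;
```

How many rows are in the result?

Base: id=5 (rollback) at d 0.
Iteration 1: rows with depends_on in {5} -> merge (id 7, d 1), scan (id 8, d 1).
Iteration 2: rows with depends_on in {7,8} -> index (id 9, d 2).
Iteration 3: no rows with depends_on in {9}; recursion stops.
Total rows emitted: 4.

4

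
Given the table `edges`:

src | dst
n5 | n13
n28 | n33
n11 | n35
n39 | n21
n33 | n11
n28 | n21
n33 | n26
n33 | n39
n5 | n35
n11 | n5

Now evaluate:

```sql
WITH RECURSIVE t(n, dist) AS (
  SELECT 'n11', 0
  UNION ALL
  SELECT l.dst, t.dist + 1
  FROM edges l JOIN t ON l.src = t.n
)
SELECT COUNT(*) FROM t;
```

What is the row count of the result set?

Base: (n11, dist=0).
Iteration 1: edges from {n11} -> (n35, dist=1), (n5, dist=1).
Iteration 2: edges from {n35,n5} -> (n13, dist=2), (n35, dist=2).
Iteration 3: no outgoing edges from {n13,n35}; recursion stops.
Total rows emitted: 5.

5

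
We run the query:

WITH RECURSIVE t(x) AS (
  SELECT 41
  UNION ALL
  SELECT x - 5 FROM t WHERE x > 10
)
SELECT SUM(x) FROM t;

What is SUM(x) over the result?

Base: x=41.
Iteration 1: 41 > 10 holds -> x = 41 - 5 = 36.
Iteration 2: 36 > 10 holds -> x = 36 - 5 = 31.
Iteration 3: 31 > 10 holds -> x = 31 - 5 = 26.
Iteration 4: 26 > 10 holds -> x = 26 - 5 = 21.
Iteration 5: 21 > 10 holds -> x = 21 - 5 = 16.
Iteration 6: 16 > 10 holds -> x = 16 - 5 = 11.
Iteration 7: 11 > 10 holds -> x = 11 - 5 = 6.
Iteration 8: 6 > 10 fails; recursion stops.
SUM(x) = 41 + 36 + 31 + 26 + 21 + 16 + 11 + 6 = 188.

188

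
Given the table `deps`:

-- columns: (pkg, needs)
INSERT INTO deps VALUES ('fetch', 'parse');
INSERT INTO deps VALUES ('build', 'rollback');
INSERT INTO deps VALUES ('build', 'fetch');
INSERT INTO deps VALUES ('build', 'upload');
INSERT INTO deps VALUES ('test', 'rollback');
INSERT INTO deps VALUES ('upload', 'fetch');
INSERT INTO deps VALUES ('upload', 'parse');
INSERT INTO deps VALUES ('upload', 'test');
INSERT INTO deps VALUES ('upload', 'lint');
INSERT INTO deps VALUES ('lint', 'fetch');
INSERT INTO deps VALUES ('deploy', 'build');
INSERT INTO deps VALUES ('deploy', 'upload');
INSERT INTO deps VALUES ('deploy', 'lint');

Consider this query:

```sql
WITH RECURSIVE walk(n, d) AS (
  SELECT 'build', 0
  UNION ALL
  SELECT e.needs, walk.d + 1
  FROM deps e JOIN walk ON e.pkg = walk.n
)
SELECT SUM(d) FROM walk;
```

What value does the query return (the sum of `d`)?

26

Base: (build, d=0).
Iteration 1: edges from {build} -> (fetch, d=1), (rollback, d=1), (upload, d=1).
Iteration 2: edges from {fetch,rollback,upload} -> (fetch, d=2), (lint, d=2), (parse, d=2) x2, (test, d=2). [UNION ALL keeps all 5 new rows, including repeats]
Iteration 3: edges from {fetch,lint,parse,test} -> (fetch, d=3), (parse, d=3), (rollback, d=3).
Iteration 4: edges from {fetch,parse,rollback} -> (parse, d=4).
Iteration 5: no outgoing edges from {parse}; recursion stops.
SUM(d) = 0 + 1 + 1 + 1 + 2 + 2 + 2 + 2 + 2 + 3 + 3 + 3 + 4 = 26.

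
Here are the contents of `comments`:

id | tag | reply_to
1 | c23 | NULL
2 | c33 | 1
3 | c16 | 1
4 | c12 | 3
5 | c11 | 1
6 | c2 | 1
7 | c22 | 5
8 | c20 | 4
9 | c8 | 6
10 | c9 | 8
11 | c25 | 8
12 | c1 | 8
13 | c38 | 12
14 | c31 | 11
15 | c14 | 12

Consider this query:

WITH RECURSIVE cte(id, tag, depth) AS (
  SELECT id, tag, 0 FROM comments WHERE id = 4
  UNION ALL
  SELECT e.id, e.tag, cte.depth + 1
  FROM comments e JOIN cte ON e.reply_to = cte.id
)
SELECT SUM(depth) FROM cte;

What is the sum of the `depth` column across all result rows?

Base: id=4 (c12) at depth 0.
Iteration 1: rows with reply_to in {4} -> c20 (id 8, depth 1).
Iteration 2: rows with reply_to in {8} -> c9 (id 10, depth 2), c25 (id 11, depth 2), c1 (id 12, depth 2).
Iteration 3: rows with reply_to in {10,11,12} -> c38 (id 13, depth 3), c31 (id 14, depth 3), c14 (id 15, depth 3).
Iteration 4: no rows with reply_to in {13,14,15}; recursion stops.
SUM(depth) = 0 + 1 + 2 + 2 + 2 + 3 + 3 + 3 = 16.

16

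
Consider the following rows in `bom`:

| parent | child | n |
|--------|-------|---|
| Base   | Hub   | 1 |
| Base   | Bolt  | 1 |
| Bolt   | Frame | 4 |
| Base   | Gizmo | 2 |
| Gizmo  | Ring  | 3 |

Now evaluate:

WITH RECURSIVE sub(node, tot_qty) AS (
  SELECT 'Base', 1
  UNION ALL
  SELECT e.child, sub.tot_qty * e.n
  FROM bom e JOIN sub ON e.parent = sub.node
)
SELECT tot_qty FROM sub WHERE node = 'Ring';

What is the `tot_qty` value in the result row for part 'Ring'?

6

Base: (Base, tot_qty=1).
Iteration 1: components of {Base} -> Bolt = 1*1 = 1, Gizmo = 1*2 = 2, Hub = 1*1 = 1.
Iteration 2: components of {Bolt,Gizmo,Hub} -> Frame = 1*4 = 4, Ring = 2*3 = 6.
Iteration 3: no further components; recursion stops.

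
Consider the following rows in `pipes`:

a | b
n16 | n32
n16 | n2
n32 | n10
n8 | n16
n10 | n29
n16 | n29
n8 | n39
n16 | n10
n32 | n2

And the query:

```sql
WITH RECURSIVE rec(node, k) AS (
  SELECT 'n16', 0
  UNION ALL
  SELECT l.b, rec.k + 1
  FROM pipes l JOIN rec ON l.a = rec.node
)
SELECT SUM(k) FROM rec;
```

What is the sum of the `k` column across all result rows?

Base: (n16, k=0).
Iteration 1: edges from {n16} -> (n10, k=1), (n2, k=1), (n29, k=1), (n32, k=1).
Iteration 2: edges from {n10,n2,n29,n32} -> (n10, k=2), (n2, k=2), (n29, k=2).
Iteration 3: edges from {n10,n2,n29} -> (n29, k=3).
Iteration 4: no outgoing edges from {n29}; recursion stops.
SUM(k) = 0 + 1 + 1 + 1 + 1 + 2 + 2 + 2 + 3 = 13.

13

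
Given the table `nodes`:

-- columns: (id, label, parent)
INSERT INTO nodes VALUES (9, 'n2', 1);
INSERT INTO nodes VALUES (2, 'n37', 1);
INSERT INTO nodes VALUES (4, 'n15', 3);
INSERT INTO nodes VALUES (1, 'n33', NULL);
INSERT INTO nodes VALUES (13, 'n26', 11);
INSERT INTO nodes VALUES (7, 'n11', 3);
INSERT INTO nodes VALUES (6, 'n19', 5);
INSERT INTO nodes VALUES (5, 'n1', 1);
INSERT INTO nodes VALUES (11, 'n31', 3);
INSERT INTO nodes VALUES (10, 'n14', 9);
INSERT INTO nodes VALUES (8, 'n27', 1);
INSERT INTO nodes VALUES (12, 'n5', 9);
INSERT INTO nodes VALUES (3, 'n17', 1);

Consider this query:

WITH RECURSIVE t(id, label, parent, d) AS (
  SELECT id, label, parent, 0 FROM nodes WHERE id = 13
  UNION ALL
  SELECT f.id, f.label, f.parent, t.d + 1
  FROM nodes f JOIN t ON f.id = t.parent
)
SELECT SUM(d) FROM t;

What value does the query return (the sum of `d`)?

6

Base: id=13 (n26), parent=11, d 0.
Iteration 1: join on id=11 -> n31 (id 11, parent=3, d 1).
Iteration 2: join on id=3 -> n17 (id 3, parent=1, d 2).
Iteration 3: join on id=1 -> n33 (id 1, parent=NULL, d 3).
Iteration 4: parent is NULL; no match; recursion stops.
SUM(d) = 0 + 1 + 2 + 3 = 6.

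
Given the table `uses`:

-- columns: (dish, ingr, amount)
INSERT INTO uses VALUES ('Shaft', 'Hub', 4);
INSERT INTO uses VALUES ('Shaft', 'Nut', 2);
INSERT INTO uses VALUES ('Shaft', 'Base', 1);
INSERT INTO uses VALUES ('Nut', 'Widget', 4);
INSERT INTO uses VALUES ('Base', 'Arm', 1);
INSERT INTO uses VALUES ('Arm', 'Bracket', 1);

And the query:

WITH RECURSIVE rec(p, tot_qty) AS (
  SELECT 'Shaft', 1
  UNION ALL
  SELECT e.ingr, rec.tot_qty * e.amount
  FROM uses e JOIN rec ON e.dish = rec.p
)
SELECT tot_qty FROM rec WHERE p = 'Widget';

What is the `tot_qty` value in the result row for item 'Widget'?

8

Base: (Shaft, tot_qty=1).
Iteration 1: components of {Shaft} -> Base = 1*1 = 1, Hub = 1*4 = 4, Nut = 1*2 = 2.
Iteration 2: components of {Base,Hub,Nut} -> Arm = 1*1 = 1, Widget = 2*4 = 8.
Iteration 3: components of {Arm,Widget} -> Bracket = 1*1 = 1.
Iteration 4: no further components; recursion stops.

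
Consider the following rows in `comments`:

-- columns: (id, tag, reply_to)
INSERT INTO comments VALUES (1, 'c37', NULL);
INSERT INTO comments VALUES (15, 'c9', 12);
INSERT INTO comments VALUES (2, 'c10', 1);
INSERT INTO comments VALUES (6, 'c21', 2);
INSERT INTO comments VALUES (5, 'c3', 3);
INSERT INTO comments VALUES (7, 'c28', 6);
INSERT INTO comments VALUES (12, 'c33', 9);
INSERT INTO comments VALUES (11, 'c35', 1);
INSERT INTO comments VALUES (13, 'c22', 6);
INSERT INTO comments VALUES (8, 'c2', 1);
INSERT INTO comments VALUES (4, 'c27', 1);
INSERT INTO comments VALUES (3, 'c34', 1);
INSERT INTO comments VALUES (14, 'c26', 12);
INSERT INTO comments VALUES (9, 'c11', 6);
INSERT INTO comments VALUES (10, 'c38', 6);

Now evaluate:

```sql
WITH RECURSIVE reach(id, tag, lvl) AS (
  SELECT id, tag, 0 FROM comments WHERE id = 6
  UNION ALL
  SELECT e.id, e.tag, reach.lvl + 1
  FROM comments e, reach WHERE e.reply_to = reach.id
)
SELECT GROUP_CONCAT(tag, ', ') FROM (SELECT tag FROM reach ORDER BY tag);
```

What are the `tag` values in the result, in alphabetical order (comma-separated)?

c11, c21, c22, c26, c28, c33, c38, c9

Base: id=6 (c21) at lvl 0.
Iteration 1: rows with reply_to in {6} -> c28 (id 7, lvl 1), c11 (id 9, lvl 1), c38 (id 10, lvl 1), c22 (id 13, lvl 1).
Iteration 2: rows with reply_to in {7,9,10,13} -> c33 (id 12, lvl 2).
Iteration 3: rows with reply_to in {12} -> c26 (id 14, lvl 3), c9 (id 15, lvl 3).
Iteration 4: no rows with reply_to in {14,15}; recursion stops.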